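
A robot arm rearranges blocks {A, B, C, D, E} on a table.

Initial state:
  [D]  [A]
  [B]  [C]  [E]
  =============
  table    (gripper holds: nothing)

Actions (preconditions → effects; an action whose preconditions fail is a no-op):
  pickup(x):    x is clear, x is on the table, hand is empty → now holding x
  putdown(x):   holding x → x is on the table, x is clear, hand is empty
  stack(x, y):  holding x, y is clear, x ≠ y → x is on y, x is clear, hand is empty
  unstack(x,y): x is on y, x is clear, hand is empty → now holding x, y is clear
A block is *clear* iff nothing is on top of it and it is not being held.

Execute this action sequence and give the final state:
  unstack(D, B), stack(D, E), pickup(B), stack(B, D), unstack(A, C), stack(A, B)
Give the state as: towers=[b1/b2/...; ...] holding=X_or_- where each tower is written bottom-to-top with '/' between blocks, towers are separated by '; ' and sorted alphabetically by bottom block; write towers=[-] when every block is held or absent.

towers=[C; E/D/B/A] holding=-

step 1 (unstack(D, B)): towers=[B; C/A; E] holding=D
step 2 (stack(D, E)): towers=[B; C/A; E/D] holding=-
step 3 (pickup(B)): towers=[C/A; E/D] holding=B
step 4 (stack(B, D)): towers=[C/A; E/D/B] holding=-
step 5 (unstack(A, C)): towers=[C; E/D/B] holding=A
step 6 (stack(A, B)): towers=[C; E/D/B/A] holding=-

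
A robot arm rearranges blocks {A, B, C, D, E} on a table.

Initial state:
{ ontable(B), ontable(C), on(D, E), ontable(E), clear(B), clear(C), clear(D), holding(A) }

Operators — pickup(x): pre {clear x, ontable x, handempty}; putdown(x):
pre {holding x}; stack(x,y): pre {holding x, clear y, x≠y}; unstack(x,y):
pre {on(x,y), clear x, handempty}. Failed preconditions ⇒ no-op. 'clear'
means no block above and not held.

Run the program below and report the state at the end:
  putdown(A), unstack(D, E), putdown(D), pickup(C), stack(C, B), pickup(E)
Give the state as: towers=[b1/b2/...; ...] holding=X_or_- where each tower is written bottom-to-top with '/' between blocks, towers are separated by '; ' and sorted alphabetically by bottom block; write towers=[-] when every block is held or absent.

towers=[A; B/C; D] holding=E

step 1 (putdown(A)): towers=[A; B; C; E/D] holding=-
step 2 (unstack(D, E)): towers=[A; B; C; E] holding=D
step 3 (putdown(D)): towers=[A; B; C; D; E] holding=-
step 4 (pickup(C)): towers=[A; B; D; E] holding=C
step 5 (stack(C, B)): towers=[A; B/C; D; E] holding=-
step 6 (pickup(E)): towers=[A; B/C; D] holding=E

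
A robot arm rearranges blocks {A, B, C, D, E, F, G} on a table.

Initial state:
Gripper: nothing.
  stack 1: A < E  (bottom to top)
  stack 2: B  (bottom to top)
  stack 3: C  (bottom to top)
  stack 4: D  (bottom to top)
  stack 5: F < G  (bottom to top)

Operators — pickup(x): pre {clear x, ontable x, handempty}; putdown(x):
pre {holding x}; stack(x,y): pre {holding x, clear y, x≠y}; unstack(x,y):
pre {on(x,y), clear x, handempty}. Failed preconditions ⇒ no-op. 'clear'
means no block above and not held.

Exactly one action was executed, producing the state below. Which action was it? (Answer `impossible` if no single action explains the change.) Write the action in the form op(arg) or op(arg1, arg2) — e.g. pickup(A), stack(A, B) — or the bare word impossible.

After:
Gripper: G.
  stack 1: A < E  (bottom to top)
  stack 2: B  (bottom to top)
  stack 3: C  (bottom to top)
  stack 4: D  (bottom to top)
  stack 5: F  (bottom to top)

target: towers=[A/E; B; C; D; F] holding=G
         pickup(B) → towers=[A/E; C; D; F/G] holding=B
     unstack(G, F) → towers=[A/E; B; C; D; F] holding=G  ← match
         pickup(D) → towers=[A/E; B; C; F/G] holding=D
     unstack(E, A) → towers=[A; B; C; D; F/G] holding=E
         pickup(C) → towers=[A/E; B; D; F/G] holding=C

unstack(G, F)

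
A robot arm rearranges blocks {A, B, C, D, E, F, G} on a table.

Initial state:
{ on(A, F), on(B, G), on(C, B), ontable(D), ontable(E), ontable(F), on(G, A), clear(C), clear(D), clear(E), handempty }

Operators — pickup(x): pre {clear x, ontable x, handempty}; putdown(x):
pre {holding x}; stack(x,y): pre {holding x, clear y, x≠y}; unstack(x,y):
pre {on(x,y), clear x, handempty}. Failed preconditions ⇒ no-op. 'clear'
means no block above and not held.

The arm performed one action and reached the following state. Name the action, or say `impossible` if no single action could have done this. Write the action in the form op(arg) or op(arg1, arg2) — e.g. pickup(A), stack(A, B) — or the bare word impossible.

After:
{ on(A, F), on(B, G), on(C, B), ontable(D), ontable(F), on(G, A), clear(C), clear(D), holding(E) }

pickup(E)

target: towers=[D; F/A/G/B/C] holding=E
         pickup(D) → towers=[E; F/A/G/B/C] holding=D
         pickup(E) → towers=[D; F/A/G/B/C] holding=E  ← match
     unstack(C, B) → towers=[D; E; F/A/G/B] holding=C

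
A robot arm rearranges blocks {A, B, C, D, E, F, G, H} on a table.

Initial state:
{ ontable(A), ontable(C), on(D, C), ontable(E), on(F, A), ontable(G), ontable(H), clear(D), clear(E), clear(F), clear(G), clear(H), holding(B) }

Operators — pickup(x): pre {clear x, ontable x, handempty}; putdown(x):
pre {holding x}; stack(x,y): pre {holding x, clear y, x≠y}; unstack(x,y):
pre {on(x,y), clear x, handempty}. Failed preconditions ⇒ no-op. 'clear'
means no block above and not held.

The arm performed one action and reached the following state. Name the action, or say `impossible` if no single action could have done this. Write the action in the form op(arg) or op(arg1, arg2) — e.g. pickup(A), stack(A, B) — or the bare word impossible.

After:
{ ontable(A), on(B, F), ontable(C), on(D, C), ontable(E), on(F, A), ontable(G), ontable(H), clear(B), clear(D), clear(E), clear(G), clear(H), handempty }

stack(B, F)

target: towers=[A/F/B; C/D; E; G; H] holding=-
        putdown(B) → towers=[A/F; B; C/D; E; G; H] holding=-
       stack(B, G) → towers=[A/F; C/D; E; G/B; H] holding=-
       stack(B, E) → towers=[A/F; C/D; E/B; G; H] holding=-
       stack(B, H) → towers=[A/F; C/D; E; G; H/B] holding=-
       stack(B, F) → towers=[A/F/B; C/D; E; G; H] holding=-  ← match
       stack(B, D) → towers=[A/F; C/D/B; E; G; H] holding=-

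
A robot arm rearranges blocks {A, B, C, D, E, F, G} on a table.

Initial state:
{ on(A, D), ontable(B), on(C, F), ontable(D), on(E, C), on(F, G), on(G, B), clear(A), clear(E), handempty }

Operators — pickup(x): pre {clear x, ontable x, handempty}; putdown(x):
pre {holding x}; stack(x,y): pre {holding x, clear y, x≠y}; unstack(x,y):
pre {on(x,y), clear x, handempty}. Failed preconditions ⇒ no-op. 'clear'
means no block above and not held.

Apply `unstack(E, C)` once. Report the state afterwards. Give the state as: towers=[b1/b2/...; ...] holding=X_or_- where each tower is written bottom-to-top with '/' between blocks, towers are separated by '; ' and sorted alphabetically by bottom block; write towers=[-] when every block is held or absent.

before: towers=[B/G/F/C/E; D/A] holding=-
pre[unstack(E, C)]: on(E,C) yes, clear(E) yes, handempty yes
all met → apply unstack(E, C)
after:  towers=[B/G/F/C; D/A] holding=E

towers=[B/G/F/C; D/A] holding=E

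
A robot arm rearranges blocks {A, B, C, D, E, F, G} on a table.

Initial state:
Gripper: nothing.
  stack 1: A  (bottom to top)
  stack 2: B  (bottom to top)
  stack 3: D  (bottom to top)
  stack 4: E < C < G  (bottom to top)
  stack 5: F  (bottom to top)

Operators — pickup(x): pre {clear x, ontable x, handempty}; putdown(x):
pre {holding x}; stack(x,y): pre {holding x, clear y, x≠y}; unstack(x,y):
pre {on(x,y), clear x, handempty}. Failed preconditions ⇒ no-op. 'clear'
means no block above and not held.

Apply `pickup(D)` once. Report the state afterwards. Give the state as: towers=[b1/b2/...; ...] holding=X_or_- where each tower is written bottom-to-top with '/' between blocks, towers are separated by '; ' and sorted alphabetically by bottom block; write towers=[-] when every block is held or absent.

before: towers=[A; B; D; E/C/G; F] holding=-
pre[pickup(D)]: clear(D) ✓, ontable(D) ✓, handempty ✓
all met → apply pickup(D)
after:  towers=[A; B; E/C/G; F] holding=D

towers=[A; B; E/C/G; F] holding=D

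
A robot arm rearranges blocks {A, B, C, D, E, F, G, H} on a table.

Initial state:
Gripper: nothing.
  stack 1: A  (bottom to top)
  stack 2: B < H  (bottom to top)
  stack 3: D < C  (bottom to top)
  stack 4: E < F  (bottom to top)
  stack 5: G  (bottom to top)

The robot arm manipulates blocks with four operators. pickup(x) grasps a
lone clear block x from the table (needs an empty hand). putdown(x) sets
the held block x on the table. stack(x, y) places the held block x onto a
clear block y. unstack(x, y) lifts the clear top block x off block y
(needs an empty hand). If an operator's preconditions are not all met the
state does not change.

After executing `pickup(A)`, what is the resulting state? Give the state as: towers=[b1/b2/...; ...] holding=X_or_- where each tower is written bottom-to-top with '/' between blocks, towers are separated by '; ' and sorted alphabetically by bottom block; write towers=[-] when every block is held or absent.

before: towers=[A; B/H; D/C; E/F; G] holding=-
pre[pickup(A)]: clear(A) ✓, ontable(A) ✓, handempty ✓
all met → apply pickup(A)
after:  towers=[B/H; D/C; E/F; G] holding=A

towers=[B/H; D/C; E/F; G] holding=A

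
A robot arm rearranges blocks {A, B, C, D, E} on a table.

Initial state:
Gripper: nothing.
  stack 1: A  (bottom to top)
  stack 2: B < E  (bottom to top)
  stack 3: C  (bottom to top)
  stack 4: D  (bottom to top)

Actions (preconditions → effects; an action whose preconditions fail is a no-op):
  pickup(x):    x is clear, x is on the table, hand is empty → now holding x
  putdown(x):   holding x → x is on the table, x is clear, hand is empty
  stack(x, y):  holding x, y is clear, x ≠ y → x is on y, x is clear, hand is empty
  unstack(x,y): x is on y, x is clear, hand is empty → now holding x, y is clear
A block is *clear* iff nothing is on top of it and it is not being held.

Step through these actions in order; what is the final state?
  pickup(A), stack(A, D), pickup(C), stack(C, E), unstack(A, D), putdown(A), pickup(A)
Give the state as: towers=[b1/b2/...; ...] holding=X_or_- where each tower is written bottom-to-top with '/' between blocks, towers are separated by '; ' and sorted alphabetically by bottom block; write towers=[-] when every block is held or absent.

step 1 (pickup(A)): towers=[B/E; C; D] holding=A
step 2 (stack(A, D)): towers=[B/E; C; D/A] holding=-
step 3 (pickup(C)): towers=[B/E; D/A] holding=C
step 4 (stack(C, E)): towers=[B/E/C; D/A] holding=-
step 5 (unstack(A, D)): towers=[B/E/C; D] holding=A
step 6 (putdown(A)): towers=[A; B/E/C; D] holding=-
step 7 (pickup(A)): towers=[B/E/C; D] holding=A

towers=[B/E/C; D] holding=A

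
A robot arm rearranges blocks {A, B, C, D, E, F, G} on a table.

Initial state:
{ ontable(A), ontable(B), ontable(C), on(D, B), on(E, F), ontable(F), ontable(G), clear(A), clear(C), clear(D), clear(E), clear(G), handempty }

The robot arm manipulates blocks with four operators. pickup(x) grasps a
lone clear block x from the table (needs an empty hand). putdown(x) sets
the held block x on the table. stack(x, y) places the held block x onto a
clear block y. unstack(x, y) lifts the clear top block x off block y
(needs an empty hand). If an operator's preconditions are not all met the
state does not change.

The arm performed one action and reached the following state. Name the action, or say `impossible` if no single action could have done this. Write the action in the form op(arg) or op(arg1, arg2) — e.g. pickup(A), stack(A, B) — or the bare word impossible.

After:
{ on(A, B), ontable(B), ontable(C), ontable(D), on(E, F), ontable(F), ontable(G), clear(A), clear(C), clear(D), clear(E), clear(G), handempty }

impossible

target: towers=[B/A; C; D; F/E; G] holding=-
         pickup(G) → towers=[A; B/D; C; F/E] holding=G
     unstack(D, B) → towers=[A; B; C; F/E; G] holding=D
         pickup(A) → towers=[B/D; C; F/E; G] holding=A
     unstack(E, F) → towers=[A; B/D; C; F; G] holding=E
         pickup(C) → towers=[A; B/D; F/E; G] holding=C
none of the 5 applicable actions match → impossible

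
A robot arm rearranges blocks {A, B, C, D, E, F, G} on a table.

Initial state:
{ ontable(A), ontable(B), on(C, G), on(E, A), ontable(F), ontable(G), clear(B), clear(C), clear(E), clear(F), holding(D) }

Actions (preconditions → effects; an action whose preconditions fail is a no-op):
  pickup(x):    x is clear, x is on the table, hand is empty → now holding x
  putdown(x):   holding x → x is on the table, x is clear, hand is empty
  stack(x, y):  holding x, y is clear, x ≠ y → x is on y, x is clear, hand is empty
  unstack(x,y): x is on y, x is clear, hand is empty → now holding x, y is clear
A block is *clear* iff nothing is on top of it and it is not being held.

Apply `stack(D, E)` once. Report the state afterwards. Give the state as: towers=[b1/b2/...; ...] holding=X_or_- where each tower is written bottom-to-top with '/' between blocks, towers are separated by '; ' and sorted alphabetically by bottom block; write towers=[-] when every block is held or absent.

towers=[A/E/D; B; F; G/C] holding=-

before: towers=[A/E; B; F; G/C] holding=D
pre[stack(D, E)]: holding(D) ok, clear(E) ok, D≠E ok
all met → apply stack(D, E)
after:  towers=[A/E/D; B; F; G/C] holding=-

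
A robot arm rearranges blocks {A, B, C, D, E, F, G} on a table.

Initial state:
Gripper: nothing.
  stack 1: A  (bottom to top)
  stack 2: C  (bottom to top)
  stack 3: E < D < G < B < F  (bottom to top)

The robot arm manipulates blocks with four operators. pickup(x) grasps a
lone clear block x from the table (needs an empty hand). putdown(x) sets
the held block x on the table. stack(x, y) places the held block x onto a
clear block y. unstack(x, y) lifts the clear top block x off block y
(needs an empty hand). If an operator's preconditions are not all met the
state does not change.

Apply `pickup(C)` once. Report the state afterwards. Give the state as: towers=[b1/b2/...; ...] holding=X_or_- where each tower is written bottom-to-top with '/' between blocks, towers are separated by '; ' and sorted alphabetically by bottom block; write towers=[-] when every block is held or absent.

before: towers=[A; C; E/D/G/B/F] holding=-
pre[pickup(C)]: clear(C) ✓, ontable(C) ✓, handempty ✓
all met → apply pickup(C)
after:  towers=[A; E/D/G/B/F] holding=C

towers=[A; E/D/G/B/F] holding=C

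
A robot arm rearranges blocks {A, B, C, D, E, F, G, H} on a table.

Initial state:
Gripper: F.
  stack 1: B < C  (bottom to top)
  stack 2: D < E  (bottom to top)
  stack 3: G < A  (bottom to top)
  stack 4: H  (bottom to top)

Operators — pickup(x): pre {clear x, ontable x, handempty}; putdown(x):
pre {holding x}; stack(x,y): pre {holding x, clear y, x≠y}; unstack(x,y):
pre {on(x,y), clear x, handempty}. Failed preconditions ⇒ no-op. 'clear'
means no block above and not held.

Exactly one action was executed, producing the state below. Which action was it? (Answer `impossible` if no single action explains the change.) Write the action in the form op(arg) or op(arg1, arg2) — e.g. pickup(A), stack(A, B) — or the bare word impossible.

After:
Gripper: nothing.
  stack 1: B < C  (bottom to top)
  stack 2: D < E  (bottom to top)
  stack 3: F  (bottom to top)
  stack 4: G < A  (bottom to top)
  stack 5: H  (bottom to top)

target: towers=[B/C; D/E; F; G/A; H] holding=-
        putdown(F) → towers=[B/C; D/E; F; G/A; H] holding=-  ← match
       stack(F, A) → towers=[B/C; D/E; G/A/F; H] holding=-
       stack(F, E) → towers=[B/C; D/E/F; G/A; H] holding=-
       stack(F, H) → towers=[B/C; D/E; G/A; H/F] holding=-
       stack(F, C) → towers=[B/C/F; D/E; G/A; H] holding=-

putdown(F)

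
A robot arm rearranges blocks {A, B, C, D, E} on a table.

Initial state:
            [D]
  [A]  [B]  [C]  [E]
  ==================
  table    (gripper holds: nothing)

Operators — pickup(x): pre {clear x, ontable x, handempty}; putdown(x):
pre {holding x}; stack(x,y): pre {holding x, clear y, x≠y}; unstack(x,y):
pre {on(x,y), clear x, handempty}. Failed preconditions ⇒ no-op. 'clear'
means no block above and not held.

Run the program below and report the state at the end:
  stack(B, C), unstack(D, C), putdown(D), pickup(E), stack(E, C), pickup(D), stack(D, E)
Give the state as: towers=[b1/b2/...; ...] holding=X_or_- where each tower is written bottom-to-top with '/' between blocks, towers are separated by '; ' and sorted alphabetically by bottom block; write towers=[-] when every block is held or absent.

towers=[A; B; C/E/D] holding=-

step 1 (stack(B, C)) [no-op]: towers=[A; B; C/D; E] holding=-
step 2 (unstack(D, C)): towers=[A; B; C; E] holding=D
step 3 (putdown(D)): towers=[A; B; C; D; E] holding=-
step 4 (pickup(E)): towers=[A; B; C; D] holding=E
step 5 (stack(E, C)): towers=[A; B; C/E; D] holding=-
step 6 (pickup(D)): towers=[A; B; C/E] holding=D
step 7 (stack(D, E)): towers=[A; B; C/E/D] holding=-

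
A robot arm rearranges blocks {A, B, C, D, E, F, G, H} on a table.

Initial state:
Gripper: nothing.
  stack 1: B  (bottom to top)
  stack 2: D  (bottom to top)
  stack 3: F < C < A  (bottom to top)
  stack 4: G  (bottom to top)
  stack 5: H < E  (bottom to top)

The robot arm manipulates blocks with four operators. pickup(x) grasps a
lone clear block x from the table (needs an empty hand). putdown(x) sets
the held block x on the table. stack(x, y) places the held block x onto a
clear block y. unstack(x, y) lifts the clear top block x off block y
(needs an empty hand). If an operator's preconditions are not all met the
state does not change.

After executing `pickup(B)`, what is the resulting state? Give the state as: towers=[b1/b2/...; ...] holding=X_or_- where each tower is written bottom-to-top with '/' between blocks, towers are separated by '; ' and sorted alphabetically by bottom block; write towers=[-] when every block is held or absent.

before: towers=[B; D; F/C/A; G; H/E] holding=-
pre[pickup(B)]: clear(B) ✓, ontable(B) ✓, handempty ✓
all met → apply pickup(B)
after:  towers=[D; F/C/A; G; H/E] holding=B

towers=[D; F/C/A; G; H/E] holding=B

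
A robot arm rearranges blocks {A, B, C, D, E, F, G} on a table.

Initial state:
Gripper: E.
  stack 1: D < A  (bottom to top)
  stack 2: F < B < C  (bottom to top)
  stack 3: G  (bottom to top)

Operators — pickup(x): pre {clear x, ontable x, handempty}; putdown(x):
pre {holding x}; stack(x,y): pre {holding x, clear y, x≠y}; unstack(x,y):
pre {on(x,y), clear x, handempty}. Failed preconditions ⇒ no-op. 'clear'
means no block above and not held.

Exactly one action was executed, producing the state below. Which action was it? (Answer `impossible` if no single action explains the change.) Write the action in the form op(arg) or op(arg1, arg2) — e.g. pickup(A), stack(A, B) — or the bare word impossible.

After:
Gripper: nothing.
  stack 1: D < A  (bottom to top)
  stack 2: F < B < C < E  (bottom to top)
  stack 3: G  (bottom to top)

stack(E, C)

target: towers=[D/A; F/B/C/E; G] holding=-
        putdown(E) → towers=[D/A; E; F/B/C; G] holding=-
       stack(E, G) → towers=[D/A; F/B/C; G/E] holding=-
       stack(E, A) → towers=[D/A/E; F/B/C; G] holding=-
       stack(E, C) → towers=[D/A; F/B/C/E; G] holding=-  ← match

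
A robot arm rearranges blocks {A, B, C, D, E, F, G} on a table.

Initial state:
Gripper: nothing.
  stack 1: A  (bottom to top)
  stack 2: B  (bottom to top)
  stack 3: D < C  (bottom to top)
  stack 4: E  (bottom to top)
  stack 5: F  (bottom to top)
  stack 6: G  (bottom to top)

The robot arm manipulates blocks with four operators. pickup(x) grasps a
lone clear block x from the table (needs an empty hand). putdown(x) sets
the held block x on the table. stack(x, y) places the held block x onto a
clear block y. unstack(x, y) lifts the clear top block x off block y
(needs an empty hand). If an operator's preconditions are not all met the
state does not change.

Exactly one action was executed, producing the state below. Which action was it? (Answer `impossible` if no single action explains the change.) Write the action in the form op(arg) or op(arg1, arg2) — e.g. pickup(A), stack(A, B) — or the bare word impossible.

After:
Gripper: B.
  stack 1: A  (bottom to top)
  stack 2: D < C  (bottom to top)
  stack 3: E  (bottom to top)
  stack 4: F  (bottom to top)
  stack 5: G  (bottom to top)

target: towers=[A; D/C; E; F; G] holding=B
         pickup(B) → towers=[A; D/C; E; F; G] holding=B  ← match
         pickup(F) → towers=[A; B; D/C; E; G] holding=F
         pickup(G) → towers=[A; B; D/C; E; F] holding=G
         pickup(A) → towers=[B; D/C; E; F; G] holding=A
         pickup(E) → towers=[A; B; D/C; F; G] holding=E
     unstack(C, D) → towers=[A; B; D; E; F; G] holding=C

pickup(B)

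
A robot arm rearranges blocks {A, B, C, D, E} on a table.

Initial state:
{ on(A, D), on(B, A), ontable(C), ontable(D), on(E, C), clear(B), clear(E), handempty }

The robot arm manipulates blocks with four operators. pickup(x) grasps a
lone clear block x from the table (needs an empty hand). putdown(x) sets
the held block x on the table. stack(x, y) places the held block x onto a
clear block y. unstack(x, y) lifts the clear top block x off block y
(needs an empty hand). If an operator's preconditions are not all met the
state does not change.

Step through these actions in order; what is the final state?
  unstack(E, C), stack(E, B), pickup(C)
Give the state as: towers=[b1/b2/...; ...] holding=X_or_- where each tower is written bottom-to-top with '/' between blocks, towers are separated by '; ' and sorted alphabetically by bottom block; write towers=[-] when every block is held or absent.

towers=[D/A/B/E] holding=C

step 1 (unstack(E, C)): towers=[C; D/A/B] holding=E
step 2 (stack(E, B)): towers=[C; D/A/B/E] holding=-
step 3 (pickup(C)): towers=[D/A/B/E] holding=C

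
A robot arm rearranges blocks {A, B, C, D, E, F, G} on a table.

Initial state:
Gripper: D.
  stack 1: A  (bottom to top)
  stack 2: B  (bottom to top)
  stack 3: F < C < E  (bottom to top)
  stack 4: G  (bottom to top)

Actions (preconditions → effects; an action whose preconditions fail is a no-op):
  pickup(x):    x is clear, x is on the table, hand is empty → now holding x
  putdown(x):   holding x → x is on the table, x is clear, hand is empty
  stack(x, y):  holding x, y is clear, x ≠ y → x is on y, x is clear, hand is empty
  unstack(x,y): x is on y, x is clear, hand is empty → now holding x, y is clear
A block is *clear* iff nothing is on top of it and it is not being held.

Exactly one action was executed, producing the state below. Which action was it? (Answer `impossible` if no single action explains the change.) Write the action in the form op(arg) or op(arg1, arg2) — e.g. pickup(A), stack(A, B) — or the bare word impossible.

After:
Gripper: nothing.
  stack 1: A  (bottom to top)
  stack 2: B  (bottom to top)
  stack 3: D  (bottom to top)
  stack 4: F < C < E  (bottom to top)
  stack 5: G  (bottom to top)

target: towers=[A; B; D; F/C/E; G] holding=-
        putdown(D) → towers=[A; B; D; F/C/E; G] holding=-  ← match
       stack(D, B) → towers=[A; B/D; F/C/E; G] holding=-
       stack(D, G) → towers=[A; B; F/C/E; G/D] holding=-
       stack(D, A) → towers=[A/D; B; F/C/E; G] holding=-
       stack(D, E) → towers=[A; B; F/C/E/D; G] holding=-

putdown(D)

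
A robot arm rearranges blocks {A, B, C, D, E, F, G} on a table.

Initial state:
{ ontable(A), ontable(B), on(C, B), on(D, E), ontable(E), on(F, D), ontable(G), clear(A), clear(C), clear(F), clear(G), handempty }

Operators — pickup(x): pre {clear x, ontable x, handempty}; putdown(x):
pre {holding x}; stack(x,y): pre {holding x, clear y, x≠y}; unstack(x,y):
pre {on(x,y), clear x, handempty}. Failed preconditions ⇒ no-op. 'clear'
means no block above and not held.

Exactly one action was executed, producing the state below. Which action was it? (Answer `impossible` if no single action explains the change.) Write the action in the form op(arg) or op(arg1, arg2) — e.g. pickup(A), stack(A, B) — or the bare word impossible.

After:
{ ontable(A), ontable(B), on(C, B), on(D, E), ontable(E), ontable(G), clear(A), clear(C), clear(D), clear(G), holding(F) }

target: towers=[A; B/C; E/D; G] holding=F
     unstack(F, D) → towers=[A; B/C; E/D; G] holding=F  ← match
         pickup(G) → towers=[A; B/C; E/D/F] holding=G
         pickup(A) → towers=[B/C; E/D/F; G] holding=A
     unstack(C, B) → towers=[A; B; E/D/F; G] holding=C

unstack(F, D)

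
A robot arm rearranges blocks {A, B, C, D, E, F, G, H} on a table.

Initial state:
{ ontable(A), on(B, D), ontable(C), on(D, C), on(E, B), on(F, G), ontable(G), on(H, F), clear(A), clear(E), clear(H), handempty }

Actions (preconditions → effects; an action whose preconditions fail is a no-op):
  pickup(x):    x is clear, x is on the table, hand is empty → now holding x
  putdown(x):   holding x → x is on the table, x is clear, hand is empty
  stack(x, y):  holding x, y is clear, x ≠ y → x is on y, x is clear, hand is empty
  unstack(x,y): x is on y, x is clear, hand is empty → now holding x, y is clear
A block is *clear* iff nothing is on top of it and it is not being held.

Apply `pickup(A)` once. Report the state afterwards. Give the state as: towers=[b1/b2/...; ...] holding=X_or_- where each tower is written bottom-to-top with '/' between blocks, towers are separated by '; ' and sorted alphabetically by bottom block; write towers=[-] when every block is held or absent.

before: towers=[A; C/D/B/E; G/F/H] holding=-
pre[pickup(A)]: clear(A) ✓, ontable(A) ✓, handempty ✓
all met → apply pickup(A)
after:  towers=[C/D/B/E; G/F/H] holding=A

towers=[C/D/B/E; G/F/H] holding=A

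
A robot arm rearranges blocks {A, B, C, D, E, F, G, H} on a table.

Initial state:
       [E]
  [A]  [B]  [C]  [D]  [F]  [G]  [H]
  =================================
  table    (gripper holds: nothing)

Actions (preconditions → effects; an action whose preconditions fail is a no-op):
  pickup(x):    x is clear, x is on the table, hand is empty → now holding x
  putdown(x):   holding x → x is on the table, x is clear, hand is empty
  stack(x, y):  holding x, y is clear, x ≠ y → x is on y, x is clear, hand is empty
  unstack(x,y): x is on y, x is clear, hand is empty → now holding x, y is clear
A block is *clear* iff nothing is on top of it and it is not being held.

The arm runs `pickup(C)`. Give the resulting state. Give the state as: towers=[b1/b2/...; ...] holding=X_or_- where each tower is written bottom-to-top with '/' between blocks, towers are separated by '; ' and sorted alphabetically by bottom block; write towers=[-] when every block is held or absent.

before: towers=[A; B/E; C; D; F; G; H] holding=-
pre[pickup(C)]: clear(C) ok, ontable(C) ok, handempty ok
all met → apply pickup(C)
after:  towers=[A; B/E; D; F; G; H] holding=C

towers=[A; B/E; D; F; G; H] holding=C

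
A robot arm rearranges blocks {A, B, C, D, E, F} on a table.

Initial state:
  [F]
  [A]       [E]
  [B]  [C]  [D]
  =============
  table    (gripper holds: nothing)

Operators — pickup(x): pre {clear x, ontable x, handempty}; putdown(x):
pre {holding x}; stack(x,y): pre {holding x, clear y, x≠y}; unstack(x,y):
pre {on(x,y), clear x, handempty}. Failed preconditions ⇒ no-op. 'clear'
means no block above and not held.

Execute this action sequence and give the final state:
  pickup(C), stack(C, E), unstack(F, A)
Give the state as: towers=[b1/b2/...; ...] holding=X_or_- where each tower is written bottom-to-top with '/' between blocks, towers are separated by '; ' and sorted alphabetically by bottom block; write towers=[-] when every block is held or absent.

step 1 (pickup(C)): towers=[B/A/F; D/E] holding=C
step 2 (stack(C, E)): towers=[B/A/F; D/E/C] holding=-
step 3 (unstack(F, A)): towers=[B/A; D/E/C] holding=F

towers=[B/A; D/E/C] holding=F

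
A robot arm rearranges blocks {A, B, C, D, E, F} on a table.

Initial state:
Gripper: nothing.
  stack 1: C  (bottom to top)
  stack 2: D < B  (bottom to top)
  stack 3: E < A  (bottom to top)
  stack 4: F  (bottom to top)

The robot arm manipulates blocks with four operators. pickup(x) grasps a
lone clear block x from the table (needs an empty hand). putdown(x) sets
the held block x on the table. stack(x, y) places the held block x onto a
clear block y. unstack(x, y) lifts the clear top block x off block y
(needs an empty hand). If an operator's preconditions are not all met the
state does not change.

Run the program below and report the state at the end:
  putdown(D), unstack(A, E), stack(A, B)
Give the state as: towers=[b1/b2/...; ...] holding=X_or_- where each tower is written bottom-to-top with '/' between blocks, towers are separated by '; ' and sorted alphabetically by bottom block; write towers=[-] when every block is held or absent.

towers=[C; D/B/A; E; F] holding=-

step 1 (putdown(D)) [no-op]: towers=[C; D/B; E/A; F] holding=-
step 2 (unstack(A, E)): towers=[C; D/B; E; F] holding=A
step 3 (stack(A, B)): towers=[C; D/B/A; E; F] holding=-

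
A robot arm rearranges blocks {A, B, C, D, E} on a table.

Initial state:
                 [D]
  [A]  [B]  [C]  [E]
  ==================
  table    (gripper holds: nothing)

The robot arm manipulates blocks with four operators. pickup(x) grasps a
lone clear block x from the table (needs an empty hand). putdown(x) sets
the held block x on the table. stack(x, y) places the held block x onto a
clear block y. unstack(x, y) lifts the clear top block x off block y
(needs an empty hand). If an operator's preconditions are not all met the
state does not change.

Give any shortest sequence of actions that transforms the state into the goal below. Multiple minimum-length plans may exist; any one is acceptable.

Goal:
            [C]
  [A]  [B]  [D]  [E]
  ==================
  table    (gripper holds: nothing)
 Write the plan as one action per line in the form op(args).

unstack(D, E)
putdown(D)
pickup(C)
stack(C, D)

step 1 (unstack(D, E)): towers=[A; B; C; E] holding=D
step 2 (putdown(D)): towers=[A; B; C; D; E] holding=-
step 3 (pickup(C)): towers=[A; B; D; E] holding=C
step 4 (stack(C, D)): towers=[A; B; D/C; E] holding=-
goal check: towers=[A; B; D/C; E] holding=- — reached (length 4, optimal by BFS)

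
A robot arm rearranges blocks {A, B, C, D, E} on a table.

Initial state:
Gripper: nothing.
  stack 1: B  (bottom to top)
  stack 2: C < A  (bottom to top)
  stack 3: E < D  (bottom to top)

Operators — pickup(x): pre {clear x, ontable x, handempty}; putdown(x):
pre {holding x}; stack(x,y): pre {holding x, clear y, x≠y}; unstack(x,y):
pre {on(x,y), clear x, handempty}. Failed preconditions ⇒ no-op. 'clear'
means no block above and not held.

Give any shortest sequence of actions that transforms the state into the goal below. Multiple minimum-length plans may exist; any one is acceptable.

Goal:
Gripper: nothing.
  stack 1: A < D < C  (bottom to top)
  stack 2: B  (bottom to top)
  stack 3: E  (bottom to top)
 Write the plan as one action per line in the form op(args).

unstack(A, C)
putdown(A)
unstack(D, E)
stack(D, A)
pickup(C)
stack(C, D)

step 1 (unstack(A, C)): towers=[B; C; E/D] holding=A
step 2 (putdown(A)): towers=[A; B; C; E/D] holding=-
step 3 (unstack(D, E)): towers=[A; B; C; E] holding=D
step 4 (stack(D, A)): towers=[A/D; B; C; E] holding=-
step 5 (pickup(C)): towers=[A/D; B; E] holding=C
step 6 (stack(C, D)): towers=[A/D/C; B; E] holding=-
goal check: towers=[A/D/C; B; E] holding=- — reached (length 6, optimal by BFS)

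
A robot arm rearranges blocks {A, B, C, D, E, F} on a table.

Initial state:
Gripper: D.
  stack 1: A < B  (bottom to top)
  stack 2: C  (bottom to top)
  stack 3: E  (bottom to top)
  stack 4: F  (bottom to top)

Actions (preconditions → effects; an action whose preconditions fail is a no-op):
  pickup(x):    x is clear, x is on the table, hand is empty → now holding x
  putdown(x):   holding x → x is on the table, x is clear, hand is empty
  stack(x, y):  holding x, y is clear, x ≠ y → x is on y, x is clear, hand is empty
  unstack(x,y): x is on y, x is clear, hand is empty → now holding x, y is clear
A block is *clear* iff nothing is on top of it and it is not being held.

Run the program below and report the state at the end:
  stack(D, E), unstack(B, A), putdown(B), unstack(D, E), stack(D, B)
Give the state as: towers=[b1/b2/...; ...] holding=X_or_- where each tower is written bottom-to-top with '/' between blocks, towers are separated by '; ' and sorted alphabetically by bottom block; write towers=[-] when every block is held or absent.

step 1 (stack(D, E)): towers=[A/B; C; E/D; F] holding=-
step 2 (unstack(B, A)): towers=[A; C; E/D; F] holding=B
step 3 (putdown(B)): towers=[A; B; C; E/D; F] holding=-
step 4 (unstack(D, E)): towers=[A; B; C; E; F] holding=D
step 5 (stack(D, B)): towers=[A; B/D; C; E; F] holding=-

towers=[A; B/D; C; E; F] holding=-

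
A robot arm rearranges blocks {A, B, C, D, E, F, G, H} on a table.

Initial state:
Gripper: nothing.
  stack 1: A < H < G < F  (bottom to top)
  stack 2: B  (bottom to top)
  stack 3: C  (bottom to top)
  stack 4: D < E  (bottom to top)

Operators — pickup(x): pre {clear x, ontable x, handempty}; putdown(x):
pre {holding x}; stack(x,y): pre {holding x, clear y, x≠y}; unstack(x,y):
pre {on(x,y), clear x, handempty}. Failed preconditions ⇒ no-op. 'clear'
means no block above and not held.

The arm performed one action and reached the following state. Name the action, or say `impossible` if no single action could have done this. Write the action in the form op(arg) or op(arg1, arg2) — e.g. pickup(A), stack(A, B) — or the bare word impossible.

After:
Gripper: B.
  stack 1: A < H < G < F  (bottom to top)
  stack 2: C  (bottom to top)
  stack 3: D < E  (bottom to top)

pickup(B)

target: towers=[A/H/G/F; C; D/E] holding=B
     unstack(E, D) → towers=[A/H/G/F; B; C; D] holding=E
         pickup(B) → towers=[A/H/G/F; C; D/E] holding=B  ← match
     unstack(F, G) → towers=[A/H/G; B; C; D/E] holding=F
         pickup(C) → towers=[A/H/G/F; B; D/E] holding=C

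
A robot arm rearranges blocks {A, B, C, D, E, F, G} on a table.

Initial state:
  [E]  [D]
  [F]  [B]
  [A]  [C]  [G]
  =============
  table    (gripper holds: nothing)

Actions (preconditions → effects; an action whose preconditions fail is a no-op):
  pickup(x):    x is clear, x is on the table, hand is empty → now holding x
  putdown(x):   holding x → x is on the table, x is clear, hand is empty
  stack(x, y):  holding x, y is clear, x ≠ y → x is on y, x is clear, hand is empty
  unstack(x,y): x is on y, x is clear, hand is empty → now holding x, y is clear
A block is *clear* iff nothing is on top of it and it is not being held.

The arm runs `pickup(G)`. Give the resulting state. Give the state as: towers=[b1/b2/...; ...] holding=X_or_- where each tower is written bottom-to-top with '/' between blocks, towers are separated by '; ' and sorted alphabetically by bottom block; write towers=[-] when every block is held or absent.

before: towers=[A/F/E; C/B/D; G] holding=-
pre[pickup(G)]: clear(G) ok, ontable(G) ok, handempty ok
all met → apply pickup(G)
after:  towers=[A/F/E; C/B/D] holding=G

towers=[A/F/E; C/B/D] holding=G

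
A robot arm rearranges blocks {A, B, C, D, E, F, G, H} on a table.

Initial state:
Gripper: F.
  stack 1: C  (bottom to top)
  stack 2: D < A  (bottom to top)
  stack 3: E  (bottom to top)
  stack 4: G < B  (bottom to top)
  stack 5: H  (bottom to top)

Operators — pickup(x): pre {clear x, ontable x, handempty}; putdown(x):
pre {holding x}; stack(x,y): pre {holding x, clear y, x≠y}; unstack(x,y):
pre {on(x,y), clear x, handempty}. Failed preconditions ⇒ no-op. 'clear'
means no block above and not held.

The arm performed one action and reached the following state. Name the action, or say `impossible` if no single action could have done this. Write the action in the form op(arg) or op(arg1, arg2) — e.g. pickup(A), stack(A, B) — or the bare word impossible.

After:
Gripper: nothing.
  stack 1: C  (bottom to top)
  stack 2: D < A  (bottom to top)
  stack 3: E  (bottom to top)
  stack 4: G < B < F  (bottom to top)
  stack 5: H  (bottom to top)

stack(F, B)

target: towers=[C; D/A; E; G/B/F; H] holding=-
        putdown(F) → towers=[C; D/A; E; F; G/B; H] holding=-
       stack(F, A) → towers=[C; D/A/F; E; G/B; H] holding=-
       stack(F, E) → towers=[C; D/A; E/F; G/B; H] holding=-
       stack(F, H) → towers=[C; D/A; E; G/B; H/F] holding=-
       stack(F, B) → towers=[C; D/A; E; G/B/F; H] holding=-  ← match
       stack(F, C) → towers=[C/F; D/A; E; G/B; H] holding=-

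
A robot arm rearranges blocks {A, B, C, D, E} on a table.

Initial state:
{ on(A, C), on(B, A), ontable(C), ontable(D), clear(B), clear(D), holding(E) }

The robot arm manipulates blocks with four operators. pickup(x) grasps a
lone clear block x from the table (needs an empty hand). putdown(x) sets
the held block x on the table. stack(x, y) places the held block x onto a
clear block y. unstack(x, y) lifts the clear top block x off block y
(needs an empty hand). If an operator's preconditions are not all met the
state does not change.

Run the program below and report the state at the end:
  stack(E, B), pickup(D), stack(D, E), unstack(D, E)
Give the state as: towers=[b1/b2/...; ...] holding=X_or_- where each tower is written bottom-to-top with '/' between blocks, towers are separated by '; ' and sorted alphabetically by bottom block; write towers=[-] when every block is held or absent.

step 1 (stack(E, B)): towers=[C/A/B/E; D] holding=-
step 2 (pickup(D)): towers=[C/A/B/E] holding=D
step 3 (stack(D, E)): towers=[C/A/B/E/D] holding=-
step 4 (unstack(D, E)): towers=[C/A/B/E] holding=D

towers=[C/A/B/E] holding=D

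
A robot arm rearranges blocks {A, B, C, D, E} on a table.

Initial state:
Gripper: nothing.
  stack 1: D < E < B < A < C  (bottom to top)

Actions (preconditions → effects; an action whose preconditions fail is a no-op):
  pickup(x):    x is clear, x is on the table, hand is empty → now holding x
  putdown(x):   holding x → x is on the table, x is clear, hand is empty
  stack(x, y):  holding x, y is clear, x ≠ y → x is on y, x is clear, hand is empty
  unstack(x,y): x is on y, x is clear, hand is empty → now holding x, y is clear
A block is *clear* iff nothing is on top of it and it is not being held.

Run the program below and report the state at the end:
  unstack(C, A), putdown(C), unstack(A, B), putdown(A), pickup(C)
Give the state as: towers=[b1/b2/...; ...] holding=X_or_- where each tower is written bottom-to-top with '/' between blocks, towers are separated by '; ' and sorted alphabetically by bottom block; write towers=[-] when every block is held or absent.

towers=[A; D/E/B] holding=C

step 1 (unstack(C, A)): towers=[D/E/B/A] holding=C
step 2 (putdown(C)): towers=[C; D/E/B/A] holding=-
step 3 (unstack(A, B)): towers=[C; D/E/B] holding=A
step 4 (putdown(A)): towers=[A; C; D/E/B] holding=-
step 5 (pickup(C)): towers=[A; D/E/B] holding=C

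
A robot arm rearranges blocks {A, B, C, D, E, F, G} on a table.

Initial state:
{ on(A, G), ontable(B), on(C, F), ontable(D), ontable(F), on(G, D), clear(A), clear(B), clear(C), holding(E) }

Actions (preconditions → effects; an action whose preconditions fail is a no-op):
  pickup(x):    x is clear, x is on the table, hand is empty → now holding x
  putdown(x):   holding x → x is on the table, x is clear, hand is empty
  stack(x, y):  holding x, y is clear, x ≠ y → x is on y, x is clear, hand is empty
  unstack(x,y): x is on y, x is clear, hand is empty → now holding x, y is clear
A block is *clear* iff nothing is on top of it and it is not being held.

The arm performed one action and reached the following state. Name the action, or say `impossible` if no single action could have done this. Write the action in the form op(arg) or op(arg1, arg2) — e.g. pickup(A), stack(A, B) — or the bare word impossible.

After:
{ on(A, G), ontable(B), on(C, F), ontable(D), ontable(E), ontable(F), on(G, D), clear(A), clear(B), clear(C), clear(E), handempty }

putdown(E)

target: towers=[B; D/G/A; E; F/C] holding=-
        putdown(E) → towers=[B; D/G/A; E; F/C] holding=-  ← match
       stack(E, B) → towers=[B/E; D/G/A; F/C] holding=-
       stack(E, A) → towers=[B; D/G/A/E; F/C] holding=-
       stack(E, C) → towers=[B; D/G/A; F/C/E] holding=-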